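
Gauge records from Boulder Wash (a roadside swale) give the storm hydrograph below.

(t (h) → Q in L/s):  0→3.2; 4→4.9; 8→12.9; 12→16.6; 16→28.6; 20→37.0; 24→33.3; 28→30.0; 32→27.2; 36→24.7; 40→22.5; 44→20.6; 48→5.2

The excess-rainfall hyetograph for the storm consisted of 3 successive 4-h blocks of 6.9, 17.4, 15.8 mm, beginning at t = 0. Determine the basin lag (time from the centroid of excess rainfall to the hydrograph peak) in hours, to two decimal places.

t_L ≈ 13.11 h

Centroid of excess rainfall: t_c = Σ P_i·t̄_i / ΣP_i = 6.8878 h (block centres at 2, 6, 10 h).
Hydrograph peak occurs at t = 20 h, so basin lag t_L = 20 − 6.8878 = 13.11 h.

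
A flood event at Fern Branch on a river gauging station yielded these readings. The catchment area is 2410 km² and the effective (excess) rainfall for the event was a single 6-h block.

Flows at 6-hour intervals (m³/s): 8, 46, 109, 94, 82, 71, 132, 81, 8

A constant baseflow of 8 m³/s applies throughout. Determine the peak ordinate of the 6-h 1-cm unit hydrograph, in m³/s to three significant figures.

Direct runoff: 0.0, 38.0, 101.0, 86.0, 74.0, 63.0, 124.0, 73.0, 0.0 m³/s; ΣQ_DR = 559.0 m³/s, peak = 124.0 m³/s.
Runoff depth d = ΣQ_DR·Δt / A = 559.0 × 21600 / (2410 km²) = 5.010 mm.
The 1-cm UH is the DRH scaled by (10 mm)/d, so U_p = 124.0 × 10/5.010 = 247 m³/s.

U_p ≈ 247 m³/s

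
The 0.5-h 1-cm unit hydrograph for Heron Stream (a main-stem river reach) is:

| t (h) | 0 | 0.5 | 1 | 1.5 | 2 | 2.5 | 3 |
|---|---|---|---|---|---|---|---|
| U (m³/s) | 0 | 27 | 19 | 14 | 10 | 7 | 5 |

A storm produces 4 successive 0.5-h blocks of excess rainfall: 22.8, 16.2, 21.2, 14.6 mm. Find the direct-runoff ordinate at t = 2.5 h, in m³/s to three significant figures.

Q ≈ 89.6 m³/s

By discrete convolution, Q_j = Σ (P_i / 10 mm) · U_{j−i}.
At t = 2.5 h (j=5): Q = (22.8/10)·7 + (16.2/10)·10 + (21.2/10)·14 + (14.6/10)·19 = 89.6 m³/s.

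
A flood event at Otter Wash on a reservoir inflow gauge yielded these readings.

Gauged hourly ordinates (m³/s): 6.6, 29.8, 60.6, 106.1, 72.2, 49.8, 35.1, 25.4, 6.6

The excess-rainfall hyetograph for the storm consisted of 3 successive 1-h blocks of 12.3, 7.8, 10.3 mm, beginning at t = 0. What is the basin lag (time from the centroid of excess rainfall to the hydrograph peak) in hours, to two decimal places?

Centroid of excess rainfall: t_c = Σ P_i·t̄_i / ΣP_i = 1.4342 h (block centres at 0.5, 1.5, 2.5 h).
Hydrograph peak occurs at t = 3 h, so basin lag t_L = 3 − 1.4342 = 1.57 h.

t_L ≈ 1.57 h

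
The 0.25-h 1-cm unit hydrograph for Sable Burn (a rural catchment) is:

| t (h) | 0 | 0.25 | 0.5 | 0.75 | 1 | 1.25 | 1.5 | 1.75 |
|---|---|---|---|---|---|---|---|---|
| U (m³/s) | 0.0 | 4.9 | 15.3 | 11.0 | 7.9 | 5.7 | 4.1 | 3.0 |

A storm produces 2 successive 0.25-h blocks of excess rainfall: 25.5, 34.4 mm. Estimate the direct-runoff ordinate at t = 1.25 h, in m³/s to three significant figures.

By discrete convolution, Q_j = Σ (P_i / 10 mm) · U_{j−i}.
At t = 1.25 h (j=5): Q = (25.5/10)·5.7 + (34.4/10)·7.9 = 41.7 m³/s.

Q ≈ 41.7 m³/s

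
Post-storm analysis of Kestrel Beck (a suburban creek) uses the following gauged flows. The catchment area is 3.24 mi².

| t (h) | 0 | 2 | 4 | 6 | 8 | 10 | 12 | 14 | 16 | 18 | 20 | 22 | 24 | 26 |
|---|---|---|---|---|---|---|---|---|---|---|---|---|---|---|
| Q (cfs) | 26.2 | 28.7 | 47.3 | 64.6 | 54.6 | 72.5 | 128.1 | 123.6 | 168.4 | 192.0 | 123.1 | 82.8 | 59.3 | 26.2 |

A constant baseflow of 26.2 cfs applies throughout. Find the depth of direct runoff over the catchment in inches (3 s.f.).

d ≈ 0.794 in

Direct runoff: 0.0, 2.5, 21.1, 38.4, 28.4, 46.3, 101.9, 97.4, 142.2, 165.8, 96.9, 56.6, 33.1, 0.0 cfs; ΣQ_DR = 830.6 cfs.
V = ΣQ_DR · Δt = 830.6 × 7200 s = 5.980 × 10^6 ft³.
Over A = 3.24 mi², depth = V / A = 0.794 in.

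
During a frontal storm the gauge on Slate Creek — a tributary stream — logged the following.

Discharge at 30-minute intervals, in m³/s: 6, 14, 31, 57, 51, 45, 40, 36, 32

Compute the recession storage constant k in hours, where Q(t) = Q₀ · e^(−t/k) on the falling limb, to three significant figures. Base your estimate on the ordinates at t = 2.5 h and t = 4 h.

On the falling limb, Q drops from 45 to 32 m³/s between t = 2.5 h and t = 4 h (Δt = 1.5 h).
k = −Δt / ln(Q₂/Q₁) = −1.5 / ln(32/45) = 4.40 h.

k ≈ 4.40 h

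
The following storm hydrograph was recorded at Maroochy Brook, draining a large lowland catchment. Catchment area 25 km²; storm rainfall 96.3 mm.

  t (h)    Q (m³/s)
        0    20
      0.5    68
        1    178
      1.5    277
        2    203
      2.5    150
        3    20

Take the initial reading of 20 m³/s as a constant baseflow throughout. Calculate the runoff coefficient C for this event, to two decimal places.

ΣQ_DR = 776.0 m³/s; V = ΣQ_DR·Δt = 1.397 × 10^6 m³.
Runoff depth d = V / A = 55.87 mm.
C = d / P = 55.87 / 96.3 = 0.58.

C ≈ 0.58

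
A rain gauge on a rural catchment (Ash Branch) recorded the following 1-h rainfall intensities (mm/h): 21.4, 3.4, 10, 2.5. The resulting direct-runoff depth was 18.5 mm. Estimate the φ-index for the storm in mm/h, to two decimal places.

Only the 2 blocks with intensity above φ contribute runoff: 21.4, 10 mm/h.
Σ(I−φ)·Δt = d  ⇒  (21.4+10 − 2φ)·1 = 18.5
φ = (31.40 − 18.5/1) / 2 = 6.45 mm/h.

φ ≈ 6.45 mm/h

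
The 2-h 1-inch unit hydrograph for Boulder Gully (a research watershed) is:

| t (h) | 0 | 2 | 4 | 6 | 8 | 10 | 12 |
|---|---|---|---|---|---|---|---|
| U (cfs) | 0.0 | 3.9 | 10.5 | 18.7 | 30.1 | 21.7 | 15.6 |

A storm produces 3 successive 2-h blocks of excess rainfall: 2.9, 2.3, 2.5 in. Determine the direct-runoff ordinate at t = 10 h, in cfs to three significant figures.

Q ≈ 179 cfs

By discrete convolution, Q_j = Σ (P_i / 1 in) · U_{j−i}.
At t = 10 h (j=5): Q = (2.9/1)·21.7 + (2.3/1)·30.1 + (2.5/1)·18.7 = 179 cfs.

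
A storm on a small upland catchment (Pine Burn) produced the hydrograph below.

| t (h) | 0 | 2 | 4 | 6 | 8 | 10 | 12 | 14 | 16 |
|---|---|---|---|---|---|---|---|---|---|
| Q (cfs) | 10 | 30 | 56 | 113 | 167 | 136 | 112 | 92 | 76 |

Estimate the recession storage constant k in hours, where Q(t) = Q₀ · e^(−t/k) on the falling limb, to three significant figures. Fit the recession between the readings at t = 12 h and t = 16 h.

k ≈ 10.3 h

On the falling limb, Q drops from 112 to 76 cfs between t = 12 h and t = 16 h (Δt = 4 h).
k = −Δt / ln(Q₂/Q₁) = −4 / ln(76/112) = 10.3 h.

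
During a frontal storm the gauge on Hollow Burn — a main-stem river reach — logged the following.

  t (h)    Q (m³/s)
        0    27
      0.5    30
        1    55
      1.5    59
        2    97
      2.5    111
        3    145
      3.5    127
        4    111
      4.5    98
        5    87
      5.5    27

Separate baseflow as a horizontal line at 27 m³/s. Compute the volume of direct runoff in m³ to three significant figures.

Direct-runoff ordinates (Q − Q_b): 0.0, 3.0, 28.0, 32.0, 70.0, 84.0, 118.0, 100.0, 84.0, 71.0, 60.0, 0.0 m³/s.
ΣQ_DR = 650.0 m³/s.
With Δt = 0.5 h = 1800 s, V = ΣQ_DR · Δt = 650.0 × 1800 = 1.17 × 10^6 m³.

V ≈ 1.17 × 10^6 m³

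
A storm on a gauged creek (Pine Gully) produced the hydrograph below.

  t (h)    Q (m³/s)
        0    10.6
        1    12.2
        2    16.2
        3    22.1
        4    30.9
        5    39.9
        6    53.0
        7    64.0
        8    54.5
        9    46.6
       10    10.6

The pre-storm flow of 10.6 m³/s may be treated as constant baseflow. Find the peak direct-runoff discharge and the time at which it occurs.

Q_p = 53.4 m³/s at t = 7 h

Subtracting baseflow gives direct-runoff ordinates: 0.0, 1.6, 5.6, 11.5, 20.3, 29.3, 42.4, 53.4, 43.9, 36.0, 0.0 m³/s.
The maximum is 53.4 m³/s, occurring at the reading for t = 7 h.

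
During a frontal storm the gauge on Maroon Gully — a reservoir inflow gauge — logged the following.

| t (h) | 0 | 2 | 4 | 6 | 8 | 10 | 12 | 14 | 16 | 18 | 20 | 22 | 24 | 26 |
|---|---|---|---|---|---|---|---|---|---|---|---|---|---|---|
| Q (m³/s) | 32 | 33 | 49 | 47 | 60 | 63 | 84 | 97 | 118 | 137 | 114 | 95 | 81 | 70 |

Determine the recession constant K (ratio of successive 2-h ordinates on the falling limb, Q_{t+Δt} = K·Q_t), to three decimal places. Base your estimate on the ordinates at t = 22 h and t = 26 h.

K ≈ 0.858

Using the recession-limb readings at t = 22 h and t = 26 h: Q falls from 95 to 70 m³/s over 2 intervals.
K = (Q₂/Q₁)^(1/2) = (70/95)^(1/2) = 0.858.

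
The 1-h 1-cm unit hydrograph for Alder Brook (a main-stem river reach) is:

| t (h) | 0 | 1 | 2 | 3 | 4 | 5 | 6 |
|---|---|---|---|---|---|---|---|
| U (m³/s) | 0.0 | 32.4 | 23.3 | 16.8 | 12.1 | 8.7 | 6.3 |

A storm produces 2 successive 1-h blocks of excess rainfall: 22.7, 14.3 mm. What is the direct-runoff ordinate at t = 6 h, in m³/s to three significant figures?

By discrete convolution, Q_j = Σ (P_i / 10 mm) · U_{j−i}.
At t = 6 h (j=6): Q = (22.7/10)·6.3 + (14.3/10)·8.7 = 26.7 m³/s.

Q ≈ 26.7 m³/s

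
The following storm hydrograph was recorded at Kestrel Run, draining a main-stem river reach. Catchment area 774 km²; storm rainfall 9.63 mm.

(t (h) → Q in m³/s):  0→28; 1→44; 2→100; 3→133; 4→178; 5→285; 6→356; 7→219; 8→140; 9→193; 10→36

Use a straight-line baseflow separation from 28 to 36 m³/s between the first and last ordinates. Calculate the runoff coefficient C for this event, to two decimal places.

C ≈ 0.66

ΣQ_DR = 1360 m³/s; V = ΣQ_DR·Δt = 4.896 × 10^6 m³.
Runoff depth d = V / A = 6.326 mm.
C = d / P = 6.326 / 9.63 = 0.66.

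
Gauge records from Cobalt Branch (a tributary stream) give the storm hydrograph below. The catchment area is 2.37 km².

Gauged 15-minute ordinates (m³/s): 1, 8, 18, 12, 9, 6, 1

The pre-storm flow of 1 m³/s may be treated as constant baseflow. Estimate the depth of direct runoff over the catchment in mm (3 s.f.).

Direct runoff: 0.0, 7.0, 17.0, 11.0, 8.0, 5.0, 0.0 m³/s; ΣQ_DR = 48.00 m³/s.
V = ΣQ_DR · Δt = 48.00 × 900 s = 43200 m³.
Over A = 2.37 km², depth = V / A = 18.2 mm.

d ≈ 18.2 mm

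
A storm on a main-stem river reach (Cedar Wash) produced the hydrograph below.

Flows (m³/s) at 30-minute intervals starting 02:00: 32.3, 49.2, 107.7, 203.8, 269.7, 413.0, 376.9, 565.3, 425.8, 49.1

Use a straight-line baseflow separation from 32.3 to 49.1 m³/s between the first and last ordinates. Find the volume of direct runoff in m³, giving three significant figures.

Direct-runoff ordinates (Q − Q_b): 0.00, 15.03, 71.67, 165.90, 229.93, 371.37, 333.40, 519.93, 378.57, 0.00 m³/s.
ΣQ_DR = 2086 m³/s.
With Δt = 0.5 h = 1800 s, V = ΣQ_DR · Δt = 2086 × 1800 = 3.75 × 10^6 m³.

V ≈ 3.75 × 10^6 m³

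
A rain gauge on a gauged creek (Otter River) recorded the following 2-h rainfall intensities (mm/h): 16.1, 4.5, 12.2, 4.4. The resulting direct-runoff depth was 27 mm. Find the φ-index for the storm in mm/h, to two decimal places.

Only the 2 blocks with intensity above φ contribute runoff: 16.1, 12.2 mm/h.
Σ(I−φ)·Δt = d  ⇒  (16.1+12.2 − 2φ)·2 = 27
φ = (28.30 − 27/2) / 2 = 7.40 mm/h.

φ ≈ 7.40 mm/h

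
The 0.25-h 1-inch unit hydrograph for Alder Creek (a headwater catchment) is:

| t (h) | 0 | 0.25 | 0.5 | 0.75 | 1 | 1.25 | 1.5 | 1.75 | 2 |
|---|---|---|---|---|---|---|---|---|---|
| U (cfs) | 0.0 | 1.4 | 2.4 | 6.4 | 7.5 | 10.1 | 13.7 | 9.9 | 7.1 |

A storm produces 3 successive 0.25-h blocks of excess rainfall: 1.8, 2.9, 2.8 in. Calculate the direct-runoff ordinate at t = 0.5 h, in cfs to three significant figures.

Q ≈ 8.38 cfs

By discrete convolution, Q_j = Σ (P_i / 1 in) · U_{j−i}.
At t = 0.5 h (j=2): Q = (1.8/1)·2.4 + (2.9/1)·1.4 + (2.8/1)·0.0 = 8.38 cfs.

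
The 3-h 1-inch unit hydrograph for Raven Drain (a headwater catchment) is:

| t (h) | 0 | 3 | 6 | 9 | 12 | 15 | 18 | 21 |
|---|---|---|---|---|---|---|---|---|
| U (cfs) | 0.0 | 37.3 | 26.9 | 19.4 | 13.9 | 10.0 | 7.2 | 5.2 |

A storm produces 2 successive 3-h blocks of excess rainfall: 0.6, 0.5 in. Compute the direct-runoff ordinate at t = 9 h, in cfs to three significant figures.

By discrete convolution, Q_j = Σ (P_i / 1 in) · U_{j−i}.
At t = 9 h (j=3): Q = (0.6/1)·19.4 + (0.5/1)·26.9 = 25.1 cfs.

Q ≈ 25.1 cfs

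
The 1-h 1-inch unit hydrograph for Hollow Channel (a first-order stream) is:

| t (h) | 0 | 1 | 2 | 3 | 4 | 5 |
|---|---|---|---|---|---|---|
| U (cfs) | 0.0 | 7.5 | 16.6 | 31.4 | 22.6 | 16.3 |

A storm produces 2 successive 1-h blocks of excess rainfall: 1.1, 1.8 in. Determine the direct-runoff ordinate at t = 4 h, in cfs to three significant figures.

By discrete convolution, Q_j = Σ (P_i / 1 in) · U_{j−i}.
At t = 4 h (j=4): Q = (1.1/1)·22.6 + (1.8/1)·31.4 = 81.4 cfs.

Q ≈ 81.4 cfs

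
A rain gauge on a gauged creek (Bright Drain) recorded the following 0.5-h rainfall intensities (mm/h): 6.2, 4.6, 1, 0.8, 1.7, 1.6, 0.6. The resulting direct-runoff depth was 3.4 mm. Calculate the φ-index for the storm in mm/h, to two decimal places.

Only the 2 blocks with intensity above φ contribute runoff: 6.2, 4.6 mm/h.
Σ(I−φ)·Δt = d  ⇒  (6.2+4.6 − 2φ)·0.5 = 3.4
φ = (10.80 − 3.4/0.5) / 2 = 2.00 mm/h.

φ ≈ 2.00 mm/h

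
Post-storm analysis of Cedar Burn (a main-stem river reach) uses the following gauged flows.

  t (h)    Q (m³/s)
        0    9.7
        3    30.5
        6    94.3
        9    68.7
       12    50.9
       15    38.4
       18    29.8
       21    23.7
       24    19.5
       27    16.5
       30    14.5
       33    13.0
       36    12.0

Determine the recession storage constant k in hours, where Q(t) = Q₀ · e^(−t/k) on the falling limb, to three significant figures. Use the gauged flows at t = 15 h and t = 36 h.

k ≈ 18.1 h

On the falling limb, Q drops from 38.4 to 12.0 m³/s between t = 15 h and t = 36 h (Δt = 21 h).
k = −Δt / ln(Q₂/Q₁) = −21 / ln(12.0/38.4) = 18.1 h.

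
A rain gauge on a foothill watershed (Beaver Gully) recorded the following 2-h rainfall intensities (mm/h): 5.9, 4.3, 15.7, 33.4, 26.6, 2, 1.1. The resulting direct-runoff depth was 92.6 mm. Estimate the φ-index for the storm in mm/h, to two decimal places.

Only the 3 blocks with intensity above φ contribute runoff: 15.7, 33.4, 26.6 mm/h.
Σ(I−φ)·Δt = d  ⇒  (15.7+33.4+26.6 − 3φ)·2 = 92.6
φ = (75.70 − 92.6/2) / 3 = 9.80 mm/h.

φ ≈ 9.80 mm/h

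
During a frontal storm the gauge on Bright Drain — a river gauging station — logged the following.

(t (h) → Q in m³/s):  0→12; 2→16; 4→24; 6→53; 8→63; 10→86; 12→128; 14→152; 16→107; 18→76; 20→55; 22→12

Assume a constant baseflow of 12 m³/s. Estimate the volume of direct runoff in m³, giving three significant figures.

Direct-runoff ordinates (Q − Q_b): 0.0, 4.0, 12.0, 41.0, 51.0, 74.0, 116.0, 140.0, 95.0, 64.0, 43.0, 0.0 m³/s.
ΣQ_DR = 640.0 m³/s.
With Δt = 2 h = 7200 s, V = ΣQ_DR · Δt = 640.0 × 7200 = 4.61 × 10^6 m³.

V ≈ 4.61 × 10^6 m³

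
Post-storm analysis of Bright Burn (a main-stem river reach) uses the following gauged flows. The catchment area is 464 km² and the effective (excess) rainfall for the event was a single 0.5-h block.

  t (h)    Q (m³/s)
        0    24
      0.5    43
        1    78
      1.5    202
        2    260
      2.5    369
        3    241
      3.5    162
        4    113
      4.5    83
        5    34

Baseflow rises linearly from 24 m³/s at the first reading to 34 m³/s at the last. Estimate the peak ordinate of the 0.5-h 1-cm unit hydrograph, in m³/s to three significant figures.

U_p ≈ 679 m³/s

Direct runoff: 0.00, 18.00, 52.00, 175.00, 232.00, 340.00, 211.00, 131.00, 81.00, 50.00, 0.00 m³/s; ΣQ_DR = 1290 m³/s, peak = 340.00 m³/s.
Runoff depth d = ΣQ_DR·Δt / A = 1290 × 1800 / (464 km²) = 5.004 mm.
The 1-cm UH is the DRH scaled by (10 mm)/d, so U_p = 340.00 × 10/5.004 = 679 m³/s.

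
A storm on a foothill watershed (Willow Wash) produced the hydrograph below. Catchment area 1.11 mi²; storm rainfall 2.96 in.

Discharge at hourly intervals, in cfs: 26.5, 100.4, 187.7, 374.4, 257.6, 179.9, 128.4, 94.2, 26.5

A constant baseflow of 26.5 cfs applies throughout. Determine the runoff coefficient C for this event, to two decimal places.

ΣQ_DR = 1137 cfs; V = ΣQ_DR·Δt = 4.094 × 10^6 ft³.
Runoff depth d = V / A = 1.587 in.
C = d / P = 1.587 / 2.96 = 0.54.

C ≈ 0.54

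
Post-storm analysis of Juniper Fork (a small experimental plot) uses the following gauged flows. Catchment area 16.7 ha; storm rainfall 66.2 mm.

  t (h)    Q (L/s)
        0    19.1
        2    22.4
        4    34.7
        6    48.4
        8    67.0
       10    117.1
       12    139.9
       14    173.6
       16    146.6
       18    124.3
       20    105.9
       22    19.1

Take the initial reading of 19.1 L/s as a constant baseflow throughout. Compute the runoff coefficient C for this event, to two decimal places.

ΣQ_DR = 788.9 L/s; V = ΣQ_DR·Δt = 5.680 × 10^6 L.
Runoff depth d = V / A = 34.01 mm.
C = d / P = 34.01 / 66.2 = 0.51.

C ≈ 0.51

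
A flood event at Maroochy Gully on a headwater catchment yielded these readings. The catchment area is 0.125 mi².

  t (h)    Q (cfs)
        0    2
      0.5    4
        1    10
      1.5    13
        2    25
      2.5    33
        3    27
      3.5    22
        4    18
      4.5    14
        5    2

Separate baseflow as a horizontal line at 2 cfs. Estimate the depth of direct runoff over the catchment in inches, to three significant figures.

Direct runoff: 0.0, 2.0, 8.0, 11.0, 23.0, 31.0, 25.0, 20.0, 16.0, 12.0, 0.0 cfs; ΣQ_DR = 148.0 cfs.
V = ΣQ_DR · Δt = 148.0 × 1800 s = 2.664 × 10^5 ft³.
Over A = 0.125 mi², depth = V / A = 0.917 in.

d ≈ 0.917 in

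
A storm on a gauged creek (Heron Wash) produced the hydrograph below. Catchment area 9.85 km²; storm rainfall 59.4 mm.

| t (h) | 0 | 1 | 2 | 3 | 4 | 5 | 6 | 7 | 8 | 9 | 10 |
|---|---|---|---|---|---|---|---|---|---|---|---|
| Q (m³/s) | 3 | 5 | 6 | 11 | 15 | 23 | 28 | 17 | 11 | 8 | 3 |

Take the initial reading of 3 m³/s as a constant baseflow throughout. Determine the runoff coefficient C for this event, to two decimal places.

C ≈ 0.60

ΣQ_DR = 97.00 m³/s; V = ΣQ_DR·Δt = 3.492 × 10^5 m³.
Runoff depth d = V / A = 35.45 mm.
C = d / P = 35.45 / 59.4 = 0.60.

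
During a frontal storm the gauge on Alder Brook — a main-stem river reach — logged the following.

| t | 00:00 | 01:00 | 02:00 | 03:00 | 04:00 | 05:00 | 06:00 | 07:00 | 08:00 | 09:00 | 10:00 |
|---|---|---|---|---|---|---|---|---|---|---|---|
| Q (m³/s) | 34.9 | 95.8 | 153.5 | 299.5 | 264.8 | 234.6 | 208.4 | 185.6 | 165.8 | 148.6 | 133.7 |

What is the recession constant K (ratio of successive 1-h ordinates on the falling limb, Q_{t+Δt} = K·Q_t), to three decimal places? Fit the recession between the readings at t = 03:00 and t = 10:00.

K ≈ 0.891

Using the recession-limb readings at t = 03:00 and t = 10:00: Q falls from 299.5 to 133.7 m³/s over 7 intervals.
K = (Q₂/Q₁)^(1/7) = (133.7/299.5)^(1/7) = 0.891.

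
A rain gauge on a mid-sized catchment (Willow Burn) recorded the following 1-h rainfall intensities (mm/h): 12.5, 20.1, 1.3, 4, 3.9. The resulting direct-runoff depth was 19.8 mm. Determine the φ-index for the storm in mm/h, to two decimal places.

φ ≈ 6.40 mm/h

Only the 2 blocks with intensity above φ contribute runoff: 12.5, 20.1 mm/h.
Σ(I−φ)·Δt = d  ⇒  (12.5+20.1 − 2φ)·1 = 19.8
φ = (32.60 − 19.8/1) / 2 = 6.40 mm/h.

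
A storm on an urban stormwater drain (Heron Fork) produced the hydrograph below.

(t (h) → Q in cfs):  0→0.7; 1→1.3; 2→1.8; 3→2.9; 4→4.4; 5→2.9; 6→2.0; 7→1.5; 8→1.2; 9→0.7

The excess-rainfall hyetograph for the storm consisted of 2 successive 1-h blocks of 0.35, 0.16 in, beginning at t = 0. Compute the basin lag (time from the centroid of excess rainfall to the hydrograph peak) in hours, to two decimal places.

Centroid of excess rainfall: t_c = Σ P_i·t̄_i / ΣP_i = 0.8137 h (block centres at 0.5, 1.5 h).
Hydrograph peak occurs at t = 4 h, so basin lag t_L = 4 − 0.8137 = 3.19 h.

t_L ≈ 3.19 h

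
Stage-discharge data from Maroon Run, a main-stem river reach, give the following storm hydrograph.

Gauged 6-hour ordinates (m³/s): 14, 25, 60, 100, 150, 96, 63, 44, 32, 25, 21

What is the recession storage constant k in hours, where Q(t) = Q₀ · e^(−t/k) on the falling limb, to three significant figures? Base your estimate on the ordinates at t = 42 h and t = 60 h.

k ≈ 24.3 h

On the falling limb, Q drops from 44 to 21 m³/s between t = 42 h and t = 60 h (Δt = 18 h).
k = −Δt / ln(Q₂/Q₁) = −18 / ln(21/44) = 24.3 h.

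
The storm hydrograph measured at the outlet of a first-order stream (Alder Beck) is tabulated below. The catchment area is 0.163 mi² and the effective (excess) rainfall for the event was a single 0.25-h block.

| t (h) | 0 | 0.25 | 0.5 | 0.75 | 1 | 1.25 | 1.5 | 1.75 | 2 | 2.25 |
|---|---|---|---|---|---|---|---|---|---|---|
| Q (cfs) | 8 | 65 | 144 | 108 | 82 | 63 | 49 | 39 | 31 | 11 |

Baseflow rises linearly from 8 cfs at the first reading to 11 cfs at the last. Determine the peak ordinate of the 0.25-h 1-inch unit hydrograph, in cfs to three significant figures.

U_p ≈ 113 cfs

Direct runoff: 0.00, 56.67, 135.33, 99.00, 72.67, 53.33, 39.00, 28.67, 20.33, 0.00 cfs; ΣQ_DR = 505.0 cfs, peak = 135.33 cfs.
Runoff depth d = ΣQ_DR·Δt / A = 505.0 × 900 / (0.163 mi²) = 1.200 in.
The 1-inch UH is the DRH scaled by (1 in)/d, so U_p = 135.33 × 1/1.200 = 113 cfs.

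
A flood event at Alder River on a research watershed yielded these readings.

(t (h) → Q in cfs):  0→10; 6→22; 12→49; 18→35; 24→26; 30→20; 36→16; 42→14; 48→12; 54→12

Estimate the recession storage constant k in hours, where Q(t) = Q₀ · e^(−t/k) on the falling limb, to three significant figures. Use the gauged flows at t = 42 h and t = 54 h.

On the falling limb, Q drops from 14 to 12 cfs between t = 42 h and t = 54 h (Δt = 12 h).
k = −Δt / ln(Q₂/Q₁) = −12 / ln(12/14) = 77.8 h.

k ≈ 77.8 h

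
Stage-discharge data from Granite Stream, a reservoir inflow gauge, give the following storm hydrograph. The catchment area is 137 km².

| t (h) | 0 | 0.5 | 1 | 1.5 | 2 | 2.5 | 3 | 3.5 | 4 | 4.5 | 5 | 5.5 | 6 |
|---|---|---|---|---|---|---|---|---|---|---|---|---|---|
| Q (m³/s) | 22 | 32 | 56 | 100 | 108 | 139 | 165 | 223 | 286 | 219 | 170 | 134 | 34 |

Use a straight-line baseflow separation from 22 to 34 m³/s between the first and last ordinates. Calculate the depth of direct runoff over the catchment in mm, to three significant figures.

Direct runoff: 0.00, 9.00, 32.00, 75.00, 82.00, 112.00, 137.00, 194.00, 256.00, 188.00, 138.00, 101.00, 0.00 m³/s; ΣQ_DR = 1324 m³/s.
V = ΣQ_DR · Δt = 1324 × 1800 s = 2.383 × 10^6 m³.
Over A = 137 km², depth = V / A = 17.4 mm.

d ≈ 17.4 mm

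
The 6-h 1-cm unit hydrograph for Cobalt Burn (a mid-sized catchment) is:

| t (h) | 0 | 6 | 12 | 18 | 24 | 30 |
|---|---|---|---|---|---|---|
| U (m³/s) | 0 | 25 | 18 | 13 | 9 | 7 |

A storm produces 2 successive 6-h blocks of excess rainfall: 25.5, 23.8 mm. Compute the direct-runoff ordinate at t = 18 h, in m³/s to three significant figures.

By discrete convolution, Q_j = Σ (P_i / 10 mm) · U_{j−i}.
At t = 18 h (j=3): Q = (25.5/10)·13 + (23.8/10)·18 = 76.0 m³/s.

Q ≈ 76.0 m³/s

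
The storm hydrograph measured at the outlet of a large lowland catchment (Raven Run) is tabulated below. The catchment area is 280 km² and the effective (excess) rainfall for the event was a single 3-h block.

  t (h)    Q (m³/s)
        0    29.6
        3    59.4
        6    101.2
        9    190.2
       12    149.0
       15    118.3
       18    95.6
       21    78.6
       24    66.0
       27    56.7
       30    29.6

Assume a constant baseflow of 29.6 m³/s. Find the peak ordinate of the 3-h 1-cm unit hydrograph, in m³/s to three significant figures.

Direct runoff: 0.0, 29.8, 71.6, 160.6, 119.4, 88.7, 66.0, 49.0, 36.4, 27.1, 0.0 m³/s; ΣQ_DR = 648.6 m³/s, peak = 160.6 m³/s.
Runoff depth d = ΣQ_DR·Δt / A = 648.6 × 10800 / (280 km²) = 25.02 mm.
The 1-cm UH is the DRH scaled by (10 mm)/d, so U_p = 160.6 × 10/25.02 = 64.2 m³/s.

U_p ≈ 64.2 m³/s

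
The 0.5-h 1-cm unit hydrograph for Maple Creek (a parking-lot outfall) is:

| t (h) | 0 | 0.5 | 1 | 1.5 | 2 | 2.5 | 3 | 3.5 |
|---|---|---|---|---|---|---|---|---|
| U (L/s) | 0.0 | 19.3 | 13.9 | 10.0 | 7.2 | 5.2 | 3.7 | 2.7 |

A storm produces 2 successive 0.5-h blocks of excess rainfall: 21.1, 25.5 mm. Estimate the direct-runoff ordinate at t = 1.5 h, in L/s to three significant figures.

By discrete convolution, Q_j = Σ (P_i / 10 mm) · U_{j−i}.
At t = 1.5 h (j=3): Q = (21.1/10)·10.0 + (25.5/10)·13.9 = 56.5 L/s.

Q ≈ 56.5 L/s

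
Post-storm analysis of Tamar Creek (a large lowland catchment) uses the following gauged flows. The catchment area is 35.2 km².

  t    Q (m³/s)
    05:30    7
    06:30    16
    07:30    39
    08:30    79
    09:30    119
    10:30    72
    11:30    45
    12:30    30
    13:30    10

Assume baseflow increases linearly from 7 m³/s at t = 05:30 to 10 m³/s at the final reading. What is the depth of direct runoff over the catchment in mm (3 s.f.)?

Direct runoff: 0.00, 8.62, 31.25, 70.88, 110.50, 63.12, 35.75, 20.38, 0.00 m³/s; ΣQ_DR = 340.5 m³/s.
V = ΣQ_DR · Δt = 340.5 × 3600 s = 1.226 × 10^6 m³.
Over A = 35.2 km², depth = V / A = 34.8 mm.

d ≈ 34.8 mm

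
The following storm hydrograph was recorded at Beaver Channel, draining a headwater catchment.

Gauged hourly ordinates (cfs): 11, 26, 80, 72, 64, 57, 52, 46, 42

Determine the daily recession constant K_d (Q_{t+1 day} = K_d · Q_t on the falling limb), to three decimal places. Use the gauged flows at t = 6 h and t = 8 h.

Between t = 6 h and t = 8 h the flow falls from 52 to 42 cfs over 2×1 h = 2 h.
Per-interval ratio K = (42/52)^(1/2) = 0.8987; K_d = K^(24/1) = 0.077.

K_d ≈ 0.077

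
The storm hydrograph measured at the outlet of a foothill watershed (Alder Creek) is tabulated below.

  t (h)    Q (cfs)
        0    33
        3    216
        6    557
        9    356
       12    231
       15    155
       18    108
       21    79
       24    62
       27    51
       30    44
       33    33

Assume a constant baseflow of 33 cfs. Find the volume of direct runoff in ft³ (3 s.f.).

V ≈ 1.65 × 10^7 ft³

Direct-runoff ordinates (Q − Q_b): 0.0, 183.0, 524.0, 323.0, 198.0, 122.0, 75.0, 46.0, 29.0, 18.0, 11.0, 0.0 cfs.
ΣQ_DR = 1529 cfs.
With Δt = 3 h = 10800 s, V = ΣQ_DR · Δt = 1529 × 10800 = 1.65 × 10^7 ft³.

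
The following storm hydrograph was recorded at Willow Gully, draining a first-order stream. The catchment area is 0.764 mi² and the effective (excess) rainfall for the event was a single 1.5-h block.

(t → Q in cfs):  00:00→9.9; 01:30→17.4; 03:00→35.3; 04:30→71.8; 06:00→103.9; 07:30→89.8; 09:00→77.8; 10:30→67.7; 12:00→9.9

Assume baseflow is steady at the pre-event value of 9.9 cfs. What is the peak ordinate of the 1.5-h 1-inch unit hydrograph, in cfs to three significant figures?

U_p ≈ 78.3 cfs

Direct runoff: 0.0, 7.5, 25.4, 61.9, 94.0, 79.9, 67.9, 57.8, 0.0 cfs; ΣQ_DR = 394.4 cfs, peak = 94.0 cfs.
Runoff depth d = ΣQ_DR·Δt / A = 394.4 × 5400 / (0.764 mi²) = 1.200 in.
The 1-inch UH is the DRH scaled by (1 in)/d, so U_p = 94.0 × 1/1.200 = 78.3 cfs.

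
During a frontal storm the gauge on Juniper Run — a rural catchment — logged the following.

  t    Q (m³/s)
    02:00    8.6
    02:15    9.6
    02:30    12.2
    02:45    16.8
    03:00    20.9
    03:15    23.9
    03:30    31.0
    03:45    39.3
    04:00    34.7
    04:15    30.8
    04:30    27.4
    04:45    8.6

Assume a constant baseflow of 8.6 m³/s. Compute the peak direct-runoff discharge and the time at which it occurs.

Q_p = 30.7 m³/s at t = 03:45

Subtracting baseflow gives direct-runoff ordinates: 0.0, 1.0, 3.6, 8.2, 12.3, 15.3, 22.4, 30.7, 26.1, 22.2, 18.8, 0.0 m³/s.
The maximum is 30.7 m³/s, occurring at the reading for t = 03:45.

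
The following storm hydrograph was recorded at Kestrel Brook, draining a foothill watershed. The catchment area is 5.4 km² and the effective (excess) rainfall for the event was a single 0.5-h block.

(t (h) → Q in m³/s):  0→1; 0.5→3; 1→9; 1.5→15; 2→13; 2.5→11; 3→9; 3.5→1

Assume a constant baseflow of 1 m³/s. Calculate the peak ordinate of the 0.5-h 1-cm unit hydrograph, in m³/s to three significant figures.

U_p ≈ 7.78 m³/s

Direct runoff: 0.0, 2.0, 8.0, 14.0, 12.0, 10.0, 8.0, 0.0 m³/s; ΣQ_DR = 54.00 m³/s, peak = 14.0 m³/s.
Runoff depth d = ΣQ_DR·Δt / A = 54.00 × 1800 / (5.4 km²) = 18.00 mm.
The 1-cm UH is the DRH scaled by (10 mm)/d, so U_p = 14.0 × 10/18.00 = 7.78 m³/s.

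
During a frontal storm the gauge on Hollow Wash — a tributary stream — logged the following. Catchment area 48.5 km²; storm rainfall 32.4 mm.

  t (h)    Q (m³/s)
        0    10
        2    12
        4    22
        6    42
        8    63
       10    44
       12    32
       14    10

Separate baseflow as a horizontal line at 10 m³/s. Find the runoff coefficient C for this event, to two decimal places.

ΣQ_DR = 155.0 m³/s; V = ΣQ_DR·Δt = 1.116 × 10^6 m³.
Runoff depth d = V / A = 23.01 mm.
C = d / P = 23.01 / 32.4 = 0.71.

C ≈ 0.71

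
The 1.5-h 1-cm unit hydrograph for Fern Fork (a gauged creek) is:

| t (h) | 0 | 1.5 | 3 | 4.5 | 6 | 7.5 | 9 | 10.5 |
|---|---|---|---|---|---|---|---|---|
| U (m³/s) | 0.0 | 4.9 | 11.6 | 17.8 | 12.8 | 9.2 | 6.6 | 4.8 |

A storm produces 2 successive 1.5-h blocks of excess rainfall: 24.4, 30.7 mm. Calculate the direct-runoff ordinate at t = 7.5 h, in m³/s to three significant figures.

Q ≈ 61.7 m³/s

By discrete convolution, Q_j = Σ (P_i / 10 mm) · U_{j−i}.
At t = 7.5 h (j=5): Q = (24.4/10)·9.2 + (30.7/10)·12.8 = 61.7 m³/s.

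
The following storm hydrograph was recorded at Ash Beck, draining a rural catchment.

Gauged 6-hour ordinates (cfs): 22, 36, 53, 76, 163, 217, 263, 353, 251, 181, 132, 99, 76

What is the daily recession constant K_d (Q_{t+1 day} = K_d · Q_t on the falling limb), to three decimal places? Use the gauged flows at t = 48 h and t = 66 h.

Between t = 48 h and t = 66 h the flow falls from 251 to 99 cfs over 3×6 h = 18 h.
Per-interval ratio K = (99/251)^(1/3) = 0.7334; K_d = K^(24/6) = 0.289.

K_d ≈ 0.289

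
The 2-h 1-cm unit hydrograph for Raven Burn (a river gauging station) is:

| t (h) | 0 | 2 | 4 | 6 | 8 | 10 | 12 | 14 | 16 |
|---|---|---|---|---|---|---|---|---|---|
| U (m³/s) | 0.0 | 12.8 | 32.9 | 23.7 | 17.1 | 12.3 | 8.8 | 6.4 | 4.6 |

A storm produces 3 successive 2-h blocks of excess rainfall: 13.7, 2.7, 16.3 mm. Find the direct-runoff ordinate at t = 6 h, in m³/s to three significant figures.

Q ≈ 62.2 m³/s

By discrete convolution, Q_j = Σ (P_i / 10 mm) · U_{j−i}.
At t = 6 h (j=3): Q = (13.7/10)·23.7 + (2.7/10)·32.9 + (16.3/10)·12.8 = 62.2 m³/s.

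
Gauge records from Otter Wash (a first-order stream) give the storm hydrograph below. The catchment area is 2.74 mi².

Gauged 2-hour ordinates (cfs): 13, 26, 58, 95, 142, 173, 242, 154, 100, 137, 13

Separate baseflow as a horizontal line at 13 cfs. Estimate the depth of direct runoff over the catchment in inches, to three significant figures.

d ≈ 1.14 in

Direct runoff: 0.0, 13.0, 45.0, 82.0, 129.0, 160.0, 229.0, 141.0, 87.0, 124.0, 0.0 cfs; ΣQ_DR = 1010 cfs.
V = ΣQ_DR · Δt = 1010 × 7200 s = 7.272 × 10^6 ft³.
Over A = 2.74 mi², depth = V / A = 1.14 in.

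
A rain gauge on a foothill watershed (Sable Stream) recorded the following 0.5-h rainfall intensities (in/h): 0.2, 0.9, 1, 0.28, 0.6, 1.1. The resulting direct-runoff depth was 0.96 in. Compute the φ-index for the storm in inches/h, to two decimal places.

Only the 4 blocks with intensity above φ contribute runoff: 0.9, 1, 0.6, 1.1 in/h.
Σ(I−φ)·Δt = d  ⇒  (0.9+1+0.6+1.1 − 4φ)·0.5 = 0.96
φ = (3.600 − 0.96/0.5) / 4 = 0.42 in/h.

φ ≈ 0.42 in/h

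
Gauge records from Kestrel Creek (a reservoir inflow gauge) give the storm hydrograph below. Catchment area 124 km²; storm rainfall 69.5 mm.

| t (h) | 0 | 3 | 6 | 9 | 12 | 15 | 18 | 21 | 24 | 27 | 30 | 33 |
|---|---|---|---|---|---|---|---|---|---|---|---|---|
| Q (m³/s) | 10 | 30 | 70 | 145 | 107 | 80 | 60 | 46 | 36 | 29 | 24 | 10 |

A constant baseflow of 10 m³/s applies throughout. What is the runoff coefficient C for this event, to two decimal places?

ΣQ_DR = 527.0 m³/s; V = ΣQ_DR·Δt = 5.692 × 10^6 m³.
Runoff depth d = V / A = 45.90 mm.
C = d / P = 45.90 / 69.5 = 0.66.

C ≈ 0.66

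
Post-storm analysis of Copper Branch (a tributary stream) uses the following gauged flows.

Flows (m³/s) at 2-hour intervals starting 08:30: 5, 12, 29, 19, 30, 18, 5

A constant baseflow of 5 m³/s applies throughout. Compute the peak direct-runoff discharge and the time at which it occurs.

Q_p = 25.0 m³/s at t = 16:30

Subtracting baseflow gives direct-runoff ordinates: 0.0, 7.0, 24.0, 14.0, 25.0, 13.0, 0.0 m³/s.
The maximum is 25.0 m³/s, occurring at the reading for t = 16:30.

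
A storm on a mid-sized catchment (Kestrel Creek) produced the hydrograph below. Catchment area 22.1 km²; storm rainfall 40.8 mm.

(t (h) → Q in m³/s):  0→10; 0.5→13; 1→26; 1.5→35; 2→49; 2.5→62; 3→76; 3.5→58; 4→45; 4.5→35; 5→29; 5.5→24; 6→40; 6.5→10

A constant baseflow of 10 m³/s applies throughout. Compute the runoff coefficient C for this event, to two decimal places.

ΣQ_DR = 372.0 m³/s; V = ΣQ_DR·Δt = 6.696 × 10^5 m³.
Runoff depth d = V / A = 30.30 mm.
C = d / P = 30.30 / 40.8 = 0.74.

C ≈ 0.74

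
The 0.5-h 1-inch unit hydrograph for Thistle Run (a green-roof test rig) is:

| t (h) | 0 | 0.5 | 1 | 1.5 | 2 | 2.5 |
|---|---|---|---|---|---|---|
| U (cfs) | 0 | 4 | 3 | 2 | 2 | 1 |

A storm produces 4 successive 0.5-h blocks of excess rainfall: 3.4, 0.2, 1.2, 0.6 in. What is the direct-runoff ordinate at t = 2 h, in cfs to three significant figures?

Q ≈ 13.2 cfs

By discrete convolution, Q_j = Σ (P_i / 1 in) · U_{j−i}.
At t = 2 h (j=4): Q = (3.4/1)·2 + (0.2/1)·2 + (1.2/1)·3 + (0.6/1)·4 = 13.2 cfs.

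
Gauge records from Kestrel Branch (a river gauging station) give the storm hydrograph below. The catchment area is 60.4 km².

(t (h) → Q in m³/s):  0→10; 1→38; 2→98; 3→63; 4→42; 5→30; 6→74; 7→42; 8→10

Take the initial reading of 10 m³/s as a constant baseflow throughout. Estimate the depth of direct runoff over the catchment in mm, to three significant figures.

d ≈ 18.9 mm

Direct runoff: 0.0, 28.0, 88.0, 53.0, 32.0, 20.0, 64.0, 32.0, 0.0 m³/s; ΣQ_DR = 317.0 m³/s.
V = ΣQ_DR · Δt = 317.0 × 3600 s = 1.141 × 10^6 m³.
Over A = 60.4 km², depth = V / A = 18.9 mm.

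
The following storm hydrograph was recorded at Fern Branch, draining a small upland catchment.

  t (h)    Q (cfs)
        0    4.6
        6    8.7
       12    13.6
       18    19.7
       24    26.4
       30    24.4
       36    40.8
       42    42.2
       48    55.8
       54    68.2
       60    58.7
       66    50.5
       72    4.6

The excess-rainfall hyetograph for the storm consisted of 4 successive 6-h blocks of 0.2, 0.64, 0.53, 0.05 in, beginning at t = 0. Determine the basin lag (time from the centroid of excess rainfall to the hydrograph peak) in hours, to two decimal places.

t_L ≈ 43.18 h

Centroid of excess rainfall: t_c = Σ P_i·t̄_i / ΣP_i = 10.8169 h (block centres at 3, 9, 15, 21 h).
Hydrograph peak occurs at t = 54 h, so basin lag t_L = 54 − 10.8169 = 43.18 h.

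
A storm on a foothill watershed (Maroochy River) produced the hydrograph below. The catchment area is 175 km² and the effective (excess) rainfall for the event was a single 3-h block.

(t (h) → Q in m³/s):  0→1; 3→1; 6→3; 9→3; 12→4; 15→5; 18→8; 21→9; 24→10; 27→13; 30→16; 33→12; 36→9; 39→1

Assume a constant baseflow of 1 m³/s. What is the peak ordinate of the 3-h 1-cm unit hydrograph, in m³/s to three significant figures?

Direct runoff: 0.0, 0.0, 2.0, 2.0, 3.0, 4.0, 7.0, 8.0, 9.0, 12.0, 15.0, 11.0, 8.0, 0.0 m³/s; ΣQ_DR = 81.00 m³/s, peak = 15.0 m³/s.
Runoff depth d = ΣQ_DR·Δt / A = 81.00 × 10800 / (175 km²) = 4.999 mm.
The 1-cm UH is the DRH scaled by (10 mm)/d, so U_p = 15.0 × 10/4.999 = 30.0 m³/s.

U_p ≈ 30.0 m³/s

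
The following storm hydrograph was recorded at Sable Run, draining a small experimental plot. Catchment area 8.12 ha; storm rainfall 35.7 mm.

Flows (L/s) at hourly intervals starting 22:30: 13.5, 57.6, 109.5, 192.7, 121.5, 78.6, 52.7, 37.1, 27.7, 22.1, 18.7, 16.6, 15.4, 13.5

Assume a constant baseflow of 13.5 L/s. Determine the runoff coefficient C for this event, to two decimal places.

C ≈ 0.73

ΣQ_DR = 588.2 L/s; V = ΣQ_DR·Δt = 2.118 × 10^6 L.
Runoff depth d = V / A = 26.08 mm.
C = d / P = 26.08 / 35.7 = 0.73.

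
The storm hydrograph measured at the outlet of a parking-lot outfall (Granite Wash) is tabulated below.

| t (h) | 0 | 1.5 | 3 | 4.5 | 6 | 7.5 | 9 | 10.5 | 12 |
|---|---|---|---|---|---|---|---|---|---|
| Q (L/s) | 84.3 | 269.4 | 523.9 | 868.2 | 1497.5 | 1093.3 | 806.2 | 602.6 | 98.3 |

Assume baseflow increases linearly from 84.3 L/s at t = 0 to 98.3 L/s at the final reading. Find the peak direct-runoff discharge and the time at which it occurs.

Subtracting baseflow gives direct-runoff ordinates: 0.00, 183.35, 436.10, 778.65, 1406.20, 1000.25, 711.40, 506.05, 0.00 L/s.
The maximum is 1406.20 L/s, occurring at the reading for t = 6 h.

Q_p = 1406.20 L/s at t = 6 h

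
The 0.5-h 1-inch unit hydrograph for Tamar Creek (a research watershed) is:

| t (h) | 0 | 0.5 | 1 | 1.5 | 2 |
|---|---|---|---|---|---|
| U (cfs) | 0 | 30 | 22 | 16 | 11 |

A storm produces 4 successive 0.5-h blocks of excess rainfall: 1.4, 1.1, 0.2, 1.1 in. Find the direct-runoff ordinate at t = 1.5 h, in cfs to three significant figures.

By discrete convolution, Q_j = Σ (P_i / 1 in) · U_{j−i}.
At t = 1.5 h (j=3): Q = (1.4/1)·16 + (1.1/1)·22 + (0.2/1)·30 + (1.1/1)·0 = 52.6 cfs.

Q ≈ 52.6 cfs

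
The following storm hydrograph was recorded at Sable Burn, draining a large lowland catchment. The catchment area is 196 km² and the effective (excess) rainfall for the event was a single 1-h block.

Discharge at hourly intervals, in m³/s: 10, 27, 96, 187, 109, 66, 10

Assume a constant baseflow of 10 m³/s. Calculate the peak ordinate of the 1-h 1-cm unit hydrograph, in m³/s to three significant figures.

U_p ≈ 222 m³/s

Direct runoff: 0.0, 17.0, 86.0, 177.0, 99.0, 56.0, 0.0 m³/s; ΣQ_DR = 435.0 m³/s, peak = 177.0 m³/s.
Runoff depth d = ΣQ_DR·Δt / A = 435.0 × 3600 / (196 km²) = 7.990 mm.
The 1-cm UH is the DRH scaled by (10 mm)/d, so U_p = 177.0 × 10/7.990 = 222 m³/s.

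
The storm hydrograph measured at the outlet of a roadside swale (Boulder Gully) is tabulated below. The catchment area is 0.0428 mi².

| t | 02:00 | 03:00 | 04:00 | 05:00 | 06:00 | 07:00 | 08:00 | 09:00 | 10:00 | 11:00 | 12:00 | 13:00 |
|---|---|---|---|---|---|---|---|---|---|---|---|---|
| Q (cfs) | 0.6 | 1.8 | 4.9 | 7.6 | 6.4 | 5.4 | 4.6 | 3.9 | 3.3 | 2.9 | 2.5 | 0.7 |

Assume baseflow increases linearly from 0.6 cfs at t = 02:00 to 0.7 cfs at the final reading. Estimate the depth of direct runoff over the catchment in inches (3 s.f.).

d ≈ 1.33 in

Direct runoff: 0.00, 1.19, 4.28, 6.97, 5.76, 4.75, 3.95, 3.24, 2.63, 2.22, 1.81, 0.00 cfs; ΣQ_DR = 36.80 cfs.
V = ΣQ_DR · Δt = 36.80 × 3600 s = 1.325 × 10^5 ft³.
Over A = 0.0428 mi², depth = V / A = 1.33 in.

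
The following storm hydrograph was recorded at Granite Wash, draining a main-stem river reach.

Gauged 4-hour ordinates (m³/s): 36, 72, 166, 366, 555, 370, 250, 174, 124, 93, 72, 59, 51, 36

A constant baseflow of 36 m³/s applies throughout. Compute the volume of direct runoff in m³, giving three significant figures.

V ≈ 2.76 × 10^7 m³

Direct-runoff ordinates (Q − Q_b): 0.0, 36.0, 130.0, 330.0, 519.0, 334.0, 214.0, 138.0, 88.0, 57.0, 36.0, 23.0, 15.0, 0.0 m³/s.
ΣQ_DR = 1920 m³/s.
With Δt = 4 h = 14400 s, V = ΣQ_DR · Δt = 1920 × 14400 = 2.76 × 10^7 m³.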